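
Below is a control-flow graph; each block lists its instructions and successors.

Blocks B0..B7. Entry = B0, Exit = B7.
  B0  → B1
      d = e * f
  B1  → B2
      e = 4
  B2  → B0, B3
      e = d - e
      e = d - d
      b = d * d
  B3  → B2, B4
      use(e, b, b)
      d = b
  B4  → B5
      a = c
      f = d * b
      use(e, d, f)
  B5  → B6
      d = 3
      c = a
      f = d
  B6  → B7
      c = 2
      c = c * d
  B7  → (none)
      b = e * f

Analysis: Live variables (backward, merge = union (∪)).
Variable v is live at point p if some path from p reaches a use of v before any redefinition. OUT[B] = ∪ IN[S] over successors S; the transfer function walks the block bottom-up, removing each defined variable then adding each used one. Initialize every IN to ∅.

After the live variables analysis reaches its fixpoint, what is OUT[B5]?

Answer: {d, e, f}

Working:
Converged values:
  B0:   IN={c, e, f}   OUT={c, d, f}
  B1:   IN={c, d, f}   OUT={c, d, e, f}
  B2:   IN={c, d, e, f}   OUT={b, c, e, f}
  B3:   IN={b, c, e, f}   OUT={b, c, d, e, f}
  B4:   IN={b, c, d, e}   OUT={a, e}
  B5:   IN={a, e}   OUT={d, e, f}
  B6:   IN={d, e, f}   OUT={e, f}
  B7:   IN={e, f}   OUT={}

Merge at B5: OUT[B5] = IN[B6] = {d, e, f}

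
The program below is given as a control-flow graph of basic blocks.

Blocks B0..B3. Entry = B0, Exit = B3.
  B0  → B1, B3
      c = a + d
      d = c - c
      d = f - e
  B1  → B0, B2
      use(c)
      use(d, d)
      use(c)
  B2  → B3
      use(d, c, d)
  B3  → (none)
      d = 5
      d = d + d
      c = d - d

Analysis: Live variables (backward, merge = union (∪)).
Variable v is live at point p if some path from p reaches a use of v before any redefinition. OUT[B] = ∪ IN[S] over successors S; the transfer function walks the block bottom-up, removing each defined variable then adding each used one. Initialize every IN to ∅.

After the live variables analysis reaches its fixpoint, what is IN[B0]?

Answer: {a, d, e, f}

Derivation:
Converged values:
  B0: | IN={a, d, e, f} | OUT={a, c, d, e, f}
  B1: | IN={a, c, d, e, f} | OUT={a, c, d, e, f}
  B2: | IN={c, d} | OUT={}
  B3: | IN={} | OUT={}

Merge at B0: OUT[B0] = IN[B1] ⊔ IN[B3] = {a, c, d, e, f}
Applying B0's transfer function to that OUT value gives IN[B0] (row B0 above).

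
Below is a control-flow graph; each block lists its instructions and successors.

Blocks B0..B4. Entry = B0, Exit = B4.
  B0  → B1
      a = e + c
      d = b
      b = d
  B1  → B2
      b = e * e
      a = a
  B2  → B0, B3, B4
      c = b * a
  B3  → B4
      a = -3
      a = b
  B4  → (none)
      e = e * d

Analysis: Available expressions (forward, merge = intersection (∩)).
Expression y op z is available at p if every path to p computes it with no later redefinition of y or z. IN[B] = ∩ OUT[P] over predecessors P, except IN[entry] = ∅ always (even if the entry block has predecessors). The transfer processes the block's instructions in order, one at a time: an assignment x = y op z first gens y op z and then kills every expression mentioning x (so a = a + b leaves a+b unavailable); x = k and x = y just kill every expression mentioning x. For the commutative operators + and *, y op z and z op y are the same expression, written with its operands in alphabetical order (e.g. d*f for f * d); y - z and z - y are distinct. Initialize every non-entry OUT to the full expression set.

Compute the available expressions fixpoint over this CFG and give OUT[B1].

Answer: {c+e, e*e}

Trace:
Per-block solution:
  B0:   IN={}   OUT={c+e}
  B1:   IN={c+e}   OUT={c+e, e*e}
  B2:   IN={c+e, e*e}   OUT={a*b, e*e}
  B3:   IN={a*b, e*e}   OUT={e*e}
  B4:   IN={e*e}   OUT={}

Merge at B1: IN[B1] = OUT[B0] = {c+e}
Applying B1's transfer function to that IN value gives OUT[B1] (row B1 above).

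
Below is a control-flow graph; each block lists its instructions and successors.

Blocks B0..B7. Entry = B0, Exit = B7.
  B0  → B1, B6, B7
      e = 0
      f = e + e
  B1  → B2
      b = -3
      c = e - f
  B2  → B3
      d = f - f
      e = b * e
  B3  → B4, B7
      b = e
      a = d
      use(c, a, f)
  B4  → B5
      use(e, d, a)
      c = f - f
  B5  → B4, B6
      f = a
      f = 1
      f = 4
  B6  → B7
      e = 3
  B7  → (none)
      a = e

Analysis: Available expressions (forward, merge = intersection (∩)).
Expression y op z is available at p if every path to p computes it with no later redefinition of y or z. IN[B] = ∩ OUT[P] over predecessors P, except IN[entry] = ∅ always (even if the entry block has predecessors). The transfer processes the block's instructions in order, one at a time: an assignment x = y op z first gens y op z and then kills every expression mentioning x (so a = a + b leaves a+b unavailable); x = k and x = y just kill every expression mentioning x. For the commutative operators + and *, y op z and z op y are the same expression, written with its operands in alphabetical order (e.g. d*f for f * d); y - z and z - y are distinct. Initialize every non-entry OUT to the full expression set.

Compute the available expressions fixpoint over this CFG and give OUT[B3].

Per-block solution:
  B0:   IN={}   OUT={e+e}
  B1:   IN={e+e}   OUT={e+e, e-f}
  B2:   IN={e+e, e-f}   OUT={f-f}
  B3:   IN={f-f}   OUT={f-f}
  B4:   IN={}   OUT={f-f}
  B5:   IN={f-f}   OUT={}
  B6:   IN={}   OUT={}
  B7:   IN={}   OUT={}

Merge at B3: IN[B3] = OUT[B2] = {f-f}
Applying B3's transfer function to that IN value gives OUT[B3] (row B3 above).

Answer: {f-f}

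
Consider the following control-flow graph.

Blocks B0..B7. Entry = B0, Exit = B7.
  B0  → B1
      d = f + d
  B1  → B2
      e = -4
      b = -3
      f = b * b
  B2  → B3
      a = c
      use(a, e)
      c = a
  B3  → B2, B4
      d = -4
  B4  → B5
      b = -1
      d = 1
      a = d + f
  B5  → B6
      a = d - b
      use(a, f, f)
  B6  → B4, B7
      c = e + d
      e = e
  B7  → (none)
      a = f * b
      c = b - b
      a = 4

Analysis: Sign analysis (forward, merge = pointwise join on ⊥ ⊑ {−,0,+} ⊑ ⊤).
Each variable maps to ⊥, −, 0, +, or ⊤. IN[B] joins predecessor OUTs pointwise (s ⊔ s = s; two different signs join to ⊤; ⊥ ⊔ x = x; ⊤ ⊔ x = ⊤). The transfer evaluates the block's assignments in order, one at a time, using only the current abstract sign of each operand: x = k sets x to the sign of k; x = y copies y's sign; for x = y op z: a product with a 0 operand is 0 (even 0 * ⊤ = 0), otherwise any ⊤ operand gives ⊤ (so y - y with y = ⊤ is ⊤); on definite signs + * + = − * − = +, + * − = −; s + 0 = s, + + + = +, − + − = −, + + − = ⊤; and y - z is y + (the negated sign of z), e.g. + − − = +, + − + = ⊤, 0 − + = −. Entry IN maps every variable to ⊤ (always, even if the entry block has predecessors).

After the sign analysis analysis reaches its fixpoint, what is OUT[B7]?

Fixpoint table:
  B0: | IN=(all ⊤) | OUT=(all ⊤)
  B1: | IN=(all ⊤) | OUT={b:-, e:-, f:+; rest ⊤}
  B2: | IN={b:-, e:-, f:+; rest ⊤} | OUT={b:-, e:-, f:+; rest ⊤}
  B3: | IN={b:-, e:-, f:+; rest ⊤} | OUT={b:-, d:-, e:-, f:+; rest ⊤}
  B4: | IN={b:-, e:-, f:+; rest ⊤} | OUT={a:+, b:-, d:+, e:-, f:+; rest ⊤}
  B5: | IN={a:+, b:-, d:+, e:-, f:+; rest ⊤} | OUT={a:+, b:-, d:+, e:-, f:+; rest ⊤}
  B6: | IN={a:+, b:-, d:+, e:-, f:+; rest ⊤} | OUT={a:+, b:-, d:+, e:-, f:+; rest ⊤}
  B7: | IN={a:+, b:-, d:+, e:-, f:+; rest ⊤} | OUT={a:+, b:-, d:+, e:-, f:+; rest ⊤}

Merge at B7: IN[B7] = OUT[B6] = {a: +, b: -, c: ⊤, d: +, e: -, f: +}
Applying B7's transfer function to that IN value gives OUT[B7] (row B7 above).

Answer: {a: +, b: -, c: ⊤, d: +, e: -, f: +}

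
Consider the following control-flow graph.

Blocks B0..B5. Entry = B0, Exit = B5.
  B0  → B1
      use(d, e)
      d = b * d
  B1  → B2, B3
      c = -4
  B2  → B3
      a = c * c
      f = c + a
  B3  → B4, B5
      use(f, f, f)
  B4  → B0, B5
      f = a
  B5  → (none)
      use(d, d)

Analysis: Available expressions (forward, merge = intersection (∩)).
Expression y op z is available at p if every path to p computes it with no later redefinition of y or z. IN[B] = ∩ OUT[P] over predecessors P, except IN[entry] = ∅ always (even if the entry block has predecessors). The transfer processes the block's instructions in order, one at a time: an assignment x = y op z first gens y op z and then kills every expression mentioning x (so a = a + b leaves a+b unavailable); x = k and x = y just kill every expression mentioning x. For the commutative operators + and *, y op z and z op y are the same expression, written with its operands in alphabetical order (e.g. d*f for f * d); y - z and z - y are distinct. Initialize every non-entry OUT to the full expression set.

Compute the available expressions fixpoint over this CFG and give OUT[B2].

Fixpoint table:
  B0: | IN={} | OUT={}
  B1: | IN={} | OUT={}
  B2: | IN={} | OUT={a+c, c*c}
  B3: | IN={} | OUT={}
  B4: | IN={} | OUT={}
  B5: | IN={} | OUT={}

Merge at B2: IN[B2] = OUT[B1] = {}
Applying B2's transfer function to that IN value gives OUT[B2] (row B2 above).

Answer: {a+c, c*c}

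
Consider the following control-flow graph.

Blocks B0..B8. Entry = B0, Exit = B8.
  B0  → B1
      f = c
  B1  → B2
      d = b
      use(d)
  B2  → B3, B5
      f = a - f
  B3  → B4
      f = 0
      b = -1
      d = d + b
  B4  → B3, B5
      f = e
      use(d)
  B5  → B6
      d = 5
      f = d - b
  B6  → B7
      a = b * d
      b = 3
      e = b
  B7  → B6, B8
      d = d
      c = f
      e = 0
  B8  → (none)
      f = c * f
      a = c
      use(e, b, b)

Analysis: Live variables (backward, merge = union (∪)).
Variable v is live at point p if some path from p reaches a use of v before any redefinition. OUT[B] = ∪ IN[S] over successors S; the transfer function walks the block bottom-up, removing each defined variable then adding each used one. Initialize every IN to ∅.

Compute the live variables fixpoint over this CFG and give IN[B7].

Answer: {b, d, f}

Trace:
Per-block solution:
  B0: | IN={a, b, c, e} | OUT={a, b, e, f}
  B1: | IN={a, b, e, f} | OUT={a, b, d, e, f}
  B2: | IN={a, b, d, e, f} | OUT={b, d, e}
  B3: | IN={d, e} | OUT={b, d, e}
  B4: | IN={b, d, e} | OUT={b, d, e}
  B5: | IN={b} | OUT={b, d, f}
  B6: | IN={b, d, f} | OUT={b, d, f}
  B7: | IN={b, d, f} | OUT={b, c, d, e, f}
  B8: | IN={b, c, e, f} | OUT={}

Merge at B7: OUT[B7] = IN[B6] ⊔ IN[B8] = {b, c, d, e, f}
Applying B7's transfer function to that OUT value gives IN[B7] (row B7 above).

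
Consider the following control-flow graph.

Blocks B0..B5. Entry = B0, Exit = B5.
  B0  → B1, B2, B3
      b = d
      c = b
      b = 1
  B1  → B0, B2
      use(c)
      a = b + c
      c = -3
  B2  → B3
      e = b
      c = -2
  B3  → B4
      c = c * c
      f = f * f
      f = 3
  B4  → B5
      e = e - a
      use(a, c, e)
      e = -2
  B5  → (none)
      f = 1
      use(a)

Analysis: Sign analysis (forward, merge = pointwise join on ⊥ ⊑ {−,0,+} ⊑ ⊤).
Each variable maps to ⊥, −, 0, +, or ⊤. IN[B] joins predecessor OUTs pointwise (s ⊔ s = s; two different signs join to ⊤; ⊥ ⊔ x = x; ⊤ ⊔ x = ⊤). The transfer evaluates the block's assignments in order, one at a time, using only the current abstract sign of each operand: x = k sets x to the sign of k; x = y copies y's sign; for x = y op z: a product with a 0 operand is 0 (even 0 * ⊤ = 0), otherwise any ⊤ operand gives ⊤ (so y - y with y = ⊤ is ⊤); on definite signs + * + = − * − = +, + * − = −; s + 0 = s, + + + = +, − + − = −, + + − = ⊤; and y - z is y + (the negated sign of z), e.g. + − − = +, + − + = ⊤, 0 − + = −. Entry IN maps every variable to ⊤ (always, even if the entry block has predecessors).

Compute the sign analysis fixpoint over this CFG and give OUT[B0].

Answer: {a: ⊤, b: +, c: ⊤, d: ⊤, e: ⊤, f: ⊤}

Trace:
Converged values:
  B0: | IN=(all ⊤) | OUT={b:+; rest ⊤}
  B1: | IN={b:+; rest ⊤} | OUT={b:+, c:-; rest ⊤}
  B2: | IN={b:+; rest ⊤} | OUT={b:+, c:-, e:+; rest ⊤}
  B3: | IN={b:+; rest ⊤} | OUT={b:+, f:+; rest ⊤}
  B4: | IN={b:+, f:+; rest ⊤} | OUT={b:+, e:-, f:+; rest ⊤}
  B5: | IN={b:+, e:-, f:+; rest ⊤} | OUT={b:+, e:-, f:+; rest ⊤}

Merge at B0 (entry node, so the boundary value (all ⊤) is joined with the incoming edge(s)): IN[B0] = (all ⊤) ⊔ OUT[B1] = {a: ⊤, b: ⊤, c: ⊤, d: ⊤, e: ⊤, f: ⊤}
Applying B0's transfer function to that IN value gives OUT[B0] (row B0 above).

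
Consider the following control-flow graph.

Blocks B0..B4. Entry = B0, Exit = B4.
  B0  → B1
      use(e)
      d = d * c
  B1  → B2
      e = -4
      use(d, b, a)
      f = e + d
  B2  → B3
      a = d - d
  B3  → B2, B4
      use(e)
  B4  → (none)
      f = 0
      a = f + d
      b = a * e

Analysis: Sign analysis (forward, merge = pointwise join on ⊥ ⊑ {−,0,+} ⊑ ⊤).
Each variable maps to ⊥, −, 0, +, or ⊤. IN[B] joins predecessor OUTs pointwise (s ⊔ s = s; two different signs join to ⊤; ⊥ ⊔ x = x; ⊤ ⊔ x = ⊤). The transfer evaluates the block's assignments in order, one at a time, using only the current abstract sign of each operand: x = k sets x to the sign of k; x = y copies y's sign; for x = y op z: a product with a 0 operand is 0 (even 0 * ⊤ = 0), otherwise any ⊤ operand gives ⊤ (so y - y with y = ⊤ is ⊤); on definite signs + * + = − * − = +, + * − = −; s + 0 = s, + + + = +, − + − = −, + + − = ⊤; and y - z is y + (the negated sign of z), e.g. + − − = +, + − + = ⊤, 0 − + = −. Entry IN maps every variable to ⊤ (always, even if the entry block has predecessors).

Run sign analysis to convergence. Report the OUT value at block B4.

Answer: {a: ⊤, b: ⊤, c: ⊤, d: ⊤, e: -, f: 0}

Trace:
Fixpoint table:
  B0: | IN=(all ⊤) | OUT=(all ⊤)
  B1: | IN=(all ⊤) | OUT={e:-; rest ⊤}
  B2: | IN={e:-; rest ⊤} | OUT={e:-; rest ⊤}
  B3: | IN={e:-; rest ⊤} | OUT={e:-; rest ⊤}
  B4: | IN={e:-; rest ⊤} | OUT={e:-, f:0; rest ⊤}

Merge at B4: IN[B4] = OUT[B3] = {a: ⊤, b: ⊤, c: ⊤, d: ⊤, e: -, f: ⊤}
Applying B4's transfer function to that IN value gives OUT[B4] (row B4 above).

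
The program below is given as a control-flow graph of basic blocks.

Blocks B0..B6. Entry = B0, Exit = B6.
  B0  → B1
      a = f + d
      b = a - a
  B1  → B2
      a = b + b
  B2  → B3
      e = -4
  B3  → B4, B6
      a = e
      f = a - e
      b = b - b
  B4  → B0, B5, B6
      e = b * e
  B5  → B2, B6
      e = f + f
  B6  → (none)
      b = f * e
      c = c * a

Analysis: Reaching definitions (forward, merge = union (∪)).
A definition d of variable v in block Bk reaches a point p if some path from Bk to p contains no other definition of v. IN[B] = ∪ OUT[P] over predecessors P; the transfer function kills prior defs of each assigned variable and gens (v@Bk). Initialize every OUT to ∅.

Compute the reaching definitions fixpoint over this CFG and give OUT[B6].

Answer: {a@B3, b@B6, c@B6, e@B2, e@B4, e@B5, f@B3}

Trace:
Per-block solution:
  B0:  IN={a@B3, b@B3, e@B4, f@B3}  OUT={a@B0, b@B0, e@B4, f@B3}
  B1:  IN={a@B0, b@B0, e@B4, f@B3}  OUT={a@B1, b@B0, e@B4, f@B3}
  B2:  IN={a@B1, a@B3, b@B0, b@B3, e@B4, e@B5, f@B3}  OUT={a@B1, a@B3, b@B0, b@B3, e@B2, f@B3}
  B3:  IN={a@B1, a@B3, b@B0, b@B3, e@B2, f@B3}  OUT={a@B3, b@B3, e@B2, f@B3}
  B4:  IN={a@B3, b@B3, e@B2, f@B3}  OUT={a@B3, b@B3, e@B4, f@B3}
  B5:  IN={a@B3, b@B3, e@B4, f@B3}  OUT={a@B3, b@B3, e@B5, f@B3}
  B6:  IN={a@B3, b@B3, e@B2, e@B4, e@B5, f@B3}  OUT={a@B3, b@B6, c@B6, e@B2, e@B4, e@B5, f@B3}

Merge at B6: IN[B6] = OUT[B3] ⊔ OUT[B4] ⊔ OUT[B5] = {a@B3, b@B3, e@B2, e@B4, e@B5, f@B3}
Applying B6's transfer function to that IN value gives OUT[B6] (row B6 above).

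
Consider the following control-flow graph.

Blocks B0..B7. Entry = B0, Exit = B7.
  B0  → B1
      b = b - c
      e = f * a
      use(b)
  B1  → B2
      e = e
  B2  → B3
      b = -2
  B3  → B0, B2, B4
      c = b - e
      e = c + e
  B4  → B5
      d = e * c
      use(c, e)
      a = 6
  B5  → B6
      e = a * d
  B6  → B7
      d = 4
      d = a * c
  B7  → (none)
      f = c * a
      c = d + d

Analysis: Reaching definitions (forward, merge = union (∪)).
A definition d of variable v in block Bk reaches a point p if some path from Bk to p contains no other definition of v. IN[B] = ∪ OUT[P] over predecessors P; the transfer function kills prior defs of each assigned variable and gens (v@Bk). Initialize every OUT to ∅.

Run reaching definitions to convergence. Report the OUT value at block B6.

Answer: {a@B4, b@B2, c@B3, d@B6, e@B5}

Working:
Converged values:
  B0: | IN={b@B2, c@B3, e@B3} | OUT={b@B0, c@B3, e@B0}
  B1: | IN={b@B0, c@B3, e@B0} | OUT={b@B0, c@B3, e@B1}
  B2: | IN={b@B0, b@B2, c@B3, e@B1, e@B3} | OUT={b@B2, c@B3, e@B1, e@B3}
  B3: | IN={b@B2, c@B3, e@B1, e@B3} | OUT={b@B2, c@B3, e@B3}
  B4: | IN={b@B2, c@B3, e@B3} | OUT={a@B4, b@B2, c@B3, d@B4, e@B3}
  B5: | IN={a@B4, b@B2, c@B3, d@B4, e@B3} | OUT={a@B4, b@B2, c@B3, d@B4, e@B5}
  B6: | IN={a@B4, b@B2, c@B3, d@B4, e@B5} | OUT={a@B4, b@B2, c@B3, d@B6, e@B5}
  B7: | IN={a@B4, b@B2, c@B3, d@B6, e@B5} | OUT={a@B4, b@B2, c@B7, d@B6, e@B5, f@B7}

Merge at B6: IN[B6] = OUT[B5] = {a@B4, b@B2, c@B3, d@B4, e@B5}
Applying B6's transfer function to that IN value gives OUT[B6] (row B6 above).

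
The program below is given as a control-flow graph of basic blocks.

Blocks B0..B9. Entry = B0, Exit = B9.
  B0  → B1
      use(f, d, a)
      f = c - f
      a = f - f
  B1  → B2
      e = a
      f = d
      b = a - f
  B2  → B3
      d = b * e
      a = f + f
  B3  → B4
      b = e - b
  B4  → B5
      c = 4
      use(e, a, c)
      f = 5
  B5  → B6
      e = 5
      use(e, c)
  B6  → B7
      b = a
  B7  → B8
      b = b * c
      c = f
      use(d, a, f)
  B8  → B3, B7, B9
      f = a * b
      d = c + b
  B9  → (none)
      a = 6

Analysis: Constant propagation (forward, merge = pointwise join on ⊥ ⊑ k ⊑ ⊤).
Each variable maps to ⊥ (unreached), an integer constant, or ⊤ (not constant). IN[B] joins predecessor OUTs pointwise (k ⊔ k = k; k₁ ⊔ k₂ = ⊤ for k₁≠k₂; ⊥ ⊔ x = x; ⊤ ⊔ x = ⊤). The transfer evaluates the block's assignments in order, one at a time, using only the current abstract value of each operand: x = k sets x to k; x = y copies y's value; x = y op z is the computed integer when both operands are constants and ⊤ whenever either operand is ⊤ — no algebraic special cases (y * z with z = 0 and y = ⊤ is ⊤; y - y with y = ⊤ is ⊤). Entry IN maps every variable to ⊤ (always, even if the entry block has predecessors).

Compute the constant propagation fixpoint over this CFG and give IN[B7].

Answer: {a: ⊤, b: ⊤, c: ⊤, d: ⊤, e: 5, f: ⊤}

Working:
Converged values:
  B0:   IN=(all ⊤)   OUT=(all ⊤)
  B1:   IN=(all ⊤)   OUT=(all ⊤)
  B2:   IN=(all ⊤)   OUT=(all ⊤)
  B3:   IN=(all ⊤)   OUT=(all ⊤)
  B4:   IN=(all ⊤)   OUT={c:4, f:5; rest ⊤}
  B5:   IN={c:4, f:5; rest ⊤}   OUT={c:4, e:5, f:5; rest ⊤}
  B6:   IN={c:4, e:5, f:5; rest ⊤}   OUT={c:4, e:5, f:5; rest ⊤}
  B7:   IN={e:5; rest ⊤}   OUT={e:5; rest ⊤}
  B8:   IN={e:5; rest ⊤}   OUT={e:5; rest ⊤}
  B9:   IN={e:5; rest ⊤}   OUT={a:6, e:5; rest ⊤}

Merge at B7: IN[B7] = OUT[B6] ⊔ OUT[B8] = {a: ⊤, b: ⊤, c: ⊤, d: ⊤, e: 5, f: ⊤}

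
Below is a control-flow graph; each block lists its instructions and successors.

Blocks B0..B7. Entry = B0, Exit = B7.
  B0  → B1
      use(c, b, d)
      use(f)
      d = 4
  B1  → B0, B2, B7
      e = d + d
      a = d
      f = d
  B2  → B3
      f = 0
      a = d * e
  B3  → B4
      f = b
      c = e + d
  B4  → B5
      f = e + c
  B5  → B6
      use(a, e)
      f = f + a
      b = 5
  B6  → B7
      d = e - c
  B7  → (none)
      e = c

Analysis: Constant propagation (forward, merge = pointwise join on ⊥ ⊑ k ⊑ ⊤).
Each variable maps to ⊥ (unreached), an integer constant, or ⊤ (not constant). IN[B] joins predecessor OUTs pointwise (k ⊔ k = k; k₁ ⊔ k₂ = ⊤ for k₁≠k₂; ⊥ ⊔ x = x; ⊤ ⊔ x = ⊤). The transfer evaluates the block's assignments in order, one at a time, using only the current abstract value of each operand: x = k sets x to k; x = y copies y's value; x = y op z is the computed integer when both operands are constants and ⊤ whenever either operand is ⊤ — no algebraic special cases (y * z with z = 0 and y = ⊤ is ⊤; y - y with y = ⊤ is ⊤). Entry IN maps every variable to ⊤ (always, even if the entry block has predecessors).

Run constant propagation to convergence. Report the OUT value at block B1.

Answer: {a: 4, b: ⊤, c: ⊤, d: 4, e: 8, f: 4}

Trace:
Fixpoint table:
  B0: | IN=(all ⊤) | OUT={d:4; rest ⊤}
  B1: | IN={d:4; rest ⊤} | OUT={a:4, d:4, e:8, f:4; rest ⊤}
  B2: | IN={a:4, d:4, e:8, f:4; rest ⊤} | OUT={a:32, d:4, e:8, f:0; rest ⊤}
  B3: | IN={a:32, d:4, e:8, f:0; rest ⊤} | OUT={a:32, c:12, d:4, e:8; rest ⊤}
  B4: | IN={a:32, c:12, d:4, e:8; rest ⊤} | OUT={a:32, c:12, d:4, e:8, f:20; rest ⊤}
  B5: | IN={a:32, c:12, d:4, e:8, f:20; rest ⊤} | OUT={a:32, b:5, c:12, d:4, e:8, f:52; rest ⊤}
  B6: | IN={a:32, b:5, c:12, d:4, e:8, f:52; rest ⊤} | OUT={a:32, b:5, c:12, d:-4, e:8, f:52; rest ⊤}
  B7: | IN={e:8; rest ⊤} | OUT=(all ⊤)

Merge at B1: IN[B1] = OUT[B0] = {a: ⊤, b: ⊤, c: ⊤, d: 4, e: ⊤, f: ⊤}
Applying B1's transfer function to that IN value gives OUT[B1] (row B1 above).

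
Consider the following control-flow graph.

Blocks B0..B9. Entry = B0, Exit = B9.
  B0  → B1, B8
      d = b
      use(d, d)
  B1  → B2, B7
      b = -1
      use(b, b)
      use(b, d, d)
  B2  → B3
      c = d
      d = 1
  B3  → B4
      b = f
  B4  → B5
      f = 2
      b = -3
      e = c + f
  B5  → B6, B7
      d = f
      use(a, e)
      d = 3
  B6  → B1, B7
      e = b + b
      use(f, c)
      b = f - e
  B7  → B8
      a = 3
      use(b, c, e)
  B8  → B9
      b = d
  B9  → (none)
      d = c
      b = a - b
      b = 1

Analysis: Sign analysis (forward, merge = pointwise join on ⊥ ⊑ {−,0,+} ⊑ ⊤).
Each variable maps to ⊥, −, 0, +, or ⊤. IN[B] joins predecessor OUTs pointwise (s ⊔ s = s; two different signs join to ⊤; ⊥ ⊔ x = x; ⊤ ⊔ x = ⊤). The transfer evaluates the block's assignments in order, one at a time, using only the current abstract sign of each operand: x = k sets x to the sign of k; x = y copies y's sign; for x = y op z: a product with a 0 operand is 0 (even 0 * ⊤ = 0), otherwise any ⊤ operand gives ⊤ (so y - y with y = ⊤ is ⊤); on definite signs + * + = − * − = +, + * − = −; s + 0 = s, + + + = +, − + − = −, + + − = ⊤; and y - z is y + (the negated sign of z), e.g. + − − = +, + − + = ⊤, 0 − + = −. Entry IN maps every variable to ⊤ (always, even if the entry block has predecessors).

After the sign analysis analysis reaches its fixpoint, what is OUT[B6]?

Fixpoint table:
  B0:   IN=(all ⊤)   OUT=(all ⊤)
  B1:   IN=(all ⊤)   OUT={b:-; rest ⊤}
  B2:   IN={b:-; rest ⊤}   OUT={b:-, d:+; rest ⊤}
  B3:   IN={b:-, d:+; rest ⊤}   OUT={d:+; rest ⊤}
  B4:   IN={d:+; rest ⊤}   OUT={b:-, d:+, f:+; rest ⊤}
  B5:   IN={b:-, d:+, f:+; rest ⊤}   OUT={b:-, d:+, f:+; rest ⊤}
  B6:   IN={b:-, d:+, f:+; rest ⊤}   OUT={b:+, d:+, e:-, f:+; rest ⊤}
  B7:   IN=(all ⊤)   OUT={a:+; rest ⊤}
  B8:   IN=(all ⊤)   OUT=(all ⊤)
  B9:   IN=(all ⊤)   OUT={b:+; rest ⊤}

Merge at B6: IN[B6] = OUT[B5] = {a: ⊤, b: -, c: ⊤, d: +, e: ⊤, f: +}
Applying B6's transfer function to that IN value gives OUT[B6] (row B6 above).

Answer: {a: ⊤, b: +, c: ⊤, d: +, e: -, f: +}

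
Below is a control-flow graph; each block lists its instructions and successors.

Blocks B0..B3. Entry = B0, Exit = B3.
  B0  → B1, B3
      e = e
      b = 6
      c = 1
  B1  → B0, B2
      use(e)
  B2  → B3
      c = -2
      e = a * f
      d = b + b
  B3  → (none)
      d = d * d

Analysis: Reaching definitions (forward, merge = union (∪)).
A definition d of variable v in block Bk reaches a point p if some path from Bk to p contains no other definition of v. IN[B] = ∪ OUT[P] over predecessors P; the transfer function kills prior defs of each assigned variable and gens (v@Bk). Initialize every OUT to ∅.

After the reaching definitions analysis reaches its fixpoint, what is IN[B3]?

Answer: {b@B0, c@B0, c@B2, d@B2, e@B0, e@B2}

Working:
Fixpoint table:
  B0: | IN={b@B0, c@B0, e@B0} | OUT={b@B0, c@B0, e@B0}
  B1: | IN={b@B0, c@B0, e@B0} | OUT={b@B0, c@B0, e@B0}
  B2: | IN={b@B0, c@B0, e@B0} | OUT={b@B0, c@B2, d@B2, e@B2}
  B3: | IN={b@B0, c@B0, c@B2, d@B2, e@B0, e@B2} | OUT={b@B0, c@B0, c@B2, d@B3, e@B0, e@B2}

Merge at B3: IN[B3] = OUT[B0] ⊔ OUT[B2] = {b@B0, c@B0, c@B2, d@B2, e@B0, e@B2}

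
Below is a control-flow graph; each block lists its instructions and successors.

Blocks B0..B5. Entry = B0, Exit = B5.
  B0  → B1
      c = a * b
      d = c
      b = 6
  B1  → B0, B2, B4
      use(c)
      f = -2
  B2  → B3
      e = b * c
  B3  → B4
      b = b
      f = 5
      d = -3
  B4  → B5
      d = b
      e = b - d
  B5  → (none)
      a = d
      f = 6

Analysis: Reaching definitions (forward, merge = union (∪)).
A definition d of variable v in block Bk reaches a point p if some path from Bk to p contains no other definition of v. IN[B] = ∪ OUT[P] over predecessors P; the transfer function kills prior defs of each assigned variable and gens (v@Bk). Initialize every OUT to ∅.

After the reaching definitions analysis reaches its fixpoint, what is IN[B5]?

Answer: {b@B0, b@B3, c@B0, d@B4, e@B4, f@B1, f@B3}

Trace:
Converged values:
  B0: | IN={b@B0, c@B0, d@B0, f@B1} | OUT={b@B0, c@B0, d@B0, f@B1}
  B1: | IN={b@B0, c@B0, d@B0, f@B1} | OUT={b@B0, c@B0, d@B0, f@B1}
  B2: | IN={b@B0, c@B0, d@B0, f@B1} | OUT={b@B0, c@B0, d@B0, e@B2, f@B1}
  B3: | IN={b@B0, c@B0, d@B0, e@B2, f@B1} | OUT={b@B3, c@B0, d@B3, e@B2, f@B3}
  B4: | IN={b@B0, b@B3, c@B0, d@B0, d@B3, e@B2, f@B1, f@B3} | OUT={b@B0, b@B3, c@B0, d@B4, e@B4, f@B1, f@B3}
  B5: | IN={b@B0, b@B3, c@B0, d@B4, e@B4, f@B1, f@B3} | OUT={a@B5, b@B0, b@B3, c@B0, d@B4, e@B4, f@B5}

Merge at B5: IN[B5] = OUT[B4] = {b@B0, b@B3, c@B0, d@B4, e@B4, f@B1, f@B3}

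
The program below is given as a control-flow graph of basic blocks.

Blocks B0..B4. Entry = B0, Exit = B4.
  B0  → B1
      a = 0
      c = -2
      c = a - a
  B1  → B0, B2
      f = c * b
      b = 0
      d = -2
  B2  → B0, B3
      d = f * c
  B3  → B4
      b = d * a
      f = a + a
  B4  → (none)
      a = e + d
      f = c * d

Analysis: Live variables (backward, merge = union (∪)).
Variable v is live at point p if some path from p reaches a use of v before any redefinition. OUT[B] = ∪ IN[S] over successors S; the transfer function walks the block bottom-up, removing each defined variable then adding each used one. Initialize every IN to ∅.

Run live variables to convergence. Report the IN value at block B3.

Answer: {a, c, d, e}

Derivation:
Fixpoint table:
  B0:   IN={b, e}   OUT={a, b, c, e}
  B1:   IN={a, b, c, e}   OUT={a, b, c, e, f}
  B2:   IN={a, b, c, e, f}   OUT={a, b, c, d, e}
  B3:   IN={a, c, d, e}   OUT={c, d, e}
  B4:   IN={c, d, e}   OUT={}

Merge at B3: OUT[B3] = IN[B4] = {c, d, e}
Applying B3's transfer function to that OUT value gives IN[B3] (row B3 above).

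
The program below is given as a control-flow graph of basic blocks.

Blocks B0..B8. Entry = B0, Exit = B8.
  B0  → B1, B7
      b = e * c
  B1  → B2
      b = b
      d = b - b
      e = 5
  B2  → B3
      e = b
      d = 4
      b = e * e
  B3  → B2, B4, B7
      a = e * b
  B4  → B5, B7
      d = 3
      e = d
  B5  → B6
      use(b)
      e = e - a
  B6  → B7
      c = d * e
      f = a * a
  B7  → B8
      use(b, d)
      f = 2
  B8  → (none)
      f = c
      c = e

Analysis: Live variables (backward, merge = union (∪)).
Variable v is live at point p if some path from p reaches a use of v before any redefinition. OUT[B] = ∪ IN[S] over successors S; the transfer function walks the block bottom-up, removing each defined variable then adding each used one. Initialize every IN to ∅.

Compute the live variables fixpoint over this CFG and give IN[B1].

Answer: {b, c}

Trace:
Fixpoint table:
  B0:   IN={c, d, e}   OUT={b, c, d, e}
  B1:   IN={b, c}   OUT={b, c}
  B2:   IN={b, c}   OUT={b, c, d, e}
  B3:   IN={b, c, d, e}   OUT={a, b, c, d, e}
  B4:   IN={a, b, c}   OUT={a, b, c, d, e}
  B5:   IN={a, b, d, e}   OUT={a, b, d, e}
  B6:   IN={a, b, d, e}   OUT={b, c, d, e}
  B7:   IN={b, c, d, e}   OUT={c, e}
  B8:   IN={c, e}   OUT={}

Merge at B1: OUT[B1] = IN[B2] = {b, c}
Applying B1's transfer function to that OUT value gives IN[B1] (row B1 above).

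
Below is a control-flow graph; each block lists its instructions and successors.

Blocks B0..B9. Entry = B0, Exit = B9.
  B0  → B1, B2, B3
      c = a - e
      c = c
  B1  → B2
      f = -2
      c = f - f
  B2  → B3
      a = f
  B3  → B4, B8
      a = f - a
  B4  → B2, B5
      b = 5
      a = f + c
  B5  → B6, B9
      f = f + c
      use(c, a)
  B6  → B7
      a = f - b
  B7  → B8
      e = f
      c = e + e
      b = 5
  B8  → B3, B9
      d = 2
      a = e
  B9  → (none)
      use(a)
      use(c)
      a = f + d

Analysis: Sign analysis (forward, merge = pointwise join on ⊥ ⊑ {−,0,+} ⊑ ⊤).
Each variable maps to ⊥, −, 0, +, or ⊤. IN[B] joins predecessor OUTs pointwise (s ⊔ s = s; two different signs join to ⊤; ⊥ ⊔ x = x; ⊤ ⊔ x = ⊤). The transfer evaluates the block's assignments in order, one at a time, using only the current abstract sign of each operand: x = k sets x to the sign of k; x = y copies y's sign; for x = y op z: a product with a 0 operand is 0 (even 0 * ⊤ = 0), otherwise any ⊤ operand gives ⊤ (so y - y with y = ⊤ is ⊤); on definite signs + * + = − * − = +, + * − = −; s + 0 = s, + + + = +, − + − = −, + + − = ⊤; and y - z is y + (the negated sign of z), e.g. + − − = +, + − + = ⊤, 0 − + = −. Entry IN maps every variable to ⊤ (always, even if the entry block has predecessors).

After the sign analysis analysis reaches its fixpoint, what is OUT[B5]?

Converged values:
  B0:   IN=(all ⊤)   OUT=(all ⊤)
  B1:   IN=(all ⊤)   OUT={f:-; rest ⊤}
  B2:   IN=(all ⊤)   OUT=(all ⊤)
  B3:   IN=(all ⊤)   OUT=(all ⊤)
  B4:   IN=(all ⊤)   OUT={b:+; rest ⊤}
  B5:   IN={b:+; rest ⊤}   OUT={b:+; rest ⊤}
  B6:   IN={b:+; rest ⊤}   OUT={b:+; rest ⊤}
  B7:   IN={b:+; rest ⊤}   OUT={b:+; rest ⊤}
  B8:   IN=(all ⊤)   OUT={d:+; rest ⊤}
  B9:   IN=(all ⊤)   OUT=(all ⊤)

Merge at B5: IN[B5] = OUT[B4] = {a: ⊤, b: +, c: ⊤, d: ⊤, e: ⊤, f: ⊤}
Applying B5's transfer function to that IN value gives OUT[B5] (row B5 above).

Answer: {a: ⊤, b: +, c: ⊤, d: ⊤, e: ⊤, f: ⊤}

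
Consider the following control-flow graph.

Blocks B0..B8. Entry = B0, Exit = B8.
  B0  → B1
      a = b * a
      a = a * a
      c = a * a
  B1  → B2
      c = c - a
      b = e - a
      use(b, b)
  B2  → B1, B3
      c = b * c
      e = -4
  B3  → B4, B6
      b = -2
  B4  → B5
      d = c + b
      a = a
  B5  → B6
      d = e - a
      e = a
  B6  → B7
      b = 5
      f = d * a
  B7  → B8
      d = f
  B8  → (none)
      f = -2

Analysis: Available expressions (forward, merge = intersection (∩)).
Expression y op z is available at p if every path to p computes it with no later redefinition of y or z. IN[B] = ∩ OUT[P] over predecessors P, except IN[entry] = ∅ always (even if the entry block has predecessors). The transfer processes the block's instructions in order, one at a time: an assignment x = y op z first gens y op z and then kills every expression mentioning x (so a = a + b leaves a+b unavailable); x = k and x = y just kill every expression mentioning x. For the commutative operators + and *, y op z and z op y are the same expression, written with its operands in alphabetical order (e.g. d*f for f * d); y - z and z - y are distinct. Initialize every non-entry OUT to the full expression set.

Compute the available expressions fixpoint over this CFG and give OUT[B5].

Answer: {b+c}

Working:
Per-block solution:
  B0:  IN={}  OUT={a*a}
  B1:  IN={a*a}  OUT={a*a, e-a}
  B2:  IN={a*a, e-a}  OUT={a*a}
  B3:  IN={a*a}  OUT={a*a}
  B4:  IN={a*a}  OUT={b+c}
  B5:  IN={b+c}  OUT={b+c}
  B6:  IN={}  OUT={a*d}
  B7:  IN={a*d}  OUT={}
  B8:  IN={}  OUT={}

Merge at B5: IN[B5] = OUT[B4] = {b+c}
Applying B5's transfer function to that IN value gives OUT[B5] (row B5 above).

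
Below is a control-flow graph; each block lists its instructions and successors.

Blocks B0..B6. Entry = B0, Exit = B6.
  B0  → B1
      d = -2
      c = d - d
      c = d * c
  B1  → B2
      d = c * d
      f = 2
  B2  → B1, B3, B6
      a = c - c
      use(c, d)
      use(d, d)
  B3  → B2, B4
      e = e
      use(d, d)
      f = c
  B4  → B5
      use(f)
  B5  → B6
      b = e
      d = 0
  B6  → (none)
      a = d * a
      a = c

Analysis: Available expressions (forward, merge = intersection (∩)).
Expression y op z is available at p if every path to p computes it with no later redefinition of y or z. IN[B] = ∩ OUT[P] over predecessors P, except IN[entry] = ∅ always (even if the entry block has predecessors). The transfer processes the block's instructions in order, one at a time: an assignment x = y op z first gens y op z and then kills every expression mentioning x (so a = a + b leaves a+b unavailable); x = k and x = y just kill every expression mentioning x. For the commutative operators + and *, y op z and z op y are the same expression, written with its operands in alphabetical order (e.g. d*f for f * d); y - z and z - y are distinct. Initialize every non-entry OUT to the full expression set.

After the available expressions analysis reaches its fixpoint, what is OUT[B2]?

Converged values:
  B0: | IN={} | OUT={d-d}
  B1: | IN={} | OUT={}
  B2: | IN={} | OUT={c-c}
  B3: | IN={c-c} | OUT={c-c}
  B4: | IN={c-c} | OUT={c-c}
  B5: | IN={c-c} | OUT={c-c}
  B6: | IN={c-c} | OUT={c-c}

Merge at B2: IN[B2] = OUT[B1] ∩ OUT[B3] = {}
Applying B2's transfer function to that IN value gives OUT[B2] (row B2 above).

Answer: {c-c}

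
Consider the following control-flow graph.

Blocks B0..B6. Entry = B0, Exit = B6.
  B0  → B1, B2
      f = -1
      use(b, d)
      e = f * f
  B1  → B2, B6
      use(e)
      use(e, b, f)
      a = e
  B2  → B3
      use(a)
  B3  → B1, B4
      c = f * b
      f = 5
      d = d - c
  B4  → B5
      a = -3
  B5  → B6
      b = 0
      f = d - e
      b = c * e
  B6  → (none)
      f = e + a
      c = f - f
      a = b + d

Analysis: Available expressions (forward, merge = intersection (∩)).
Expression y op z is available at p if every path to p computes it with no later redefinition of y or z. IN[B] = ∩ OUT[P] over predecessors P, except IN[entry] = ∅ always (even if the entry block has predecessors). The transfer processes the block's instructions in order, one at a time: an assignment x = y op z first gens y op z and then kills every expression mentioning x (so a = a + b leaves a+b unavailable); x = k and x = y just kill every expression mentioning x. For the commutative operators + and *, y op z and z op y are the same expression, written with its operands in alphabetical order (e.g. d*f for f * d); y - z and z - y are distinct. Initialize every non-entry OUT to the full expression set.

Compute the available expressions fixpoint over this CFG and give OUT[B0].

Converged values:
  B0:  IN={}  OUT={f*f}
  B1:  IN={}  OUT={}
  B2:  IN={}  OUT={}
  B3:  IN={}  OUT={}
  B4:  IN={}  OUT={}
  B5:  IN={}  OUT={c*e, d-e}
  B6:  IN={}  OUT={b+d, f-f}

B0 is the boundary node: IN[B0] = {}
Applying B0's transfer function to that IN value gives OUT[B0] (row B0 above).

Answer: {f*f}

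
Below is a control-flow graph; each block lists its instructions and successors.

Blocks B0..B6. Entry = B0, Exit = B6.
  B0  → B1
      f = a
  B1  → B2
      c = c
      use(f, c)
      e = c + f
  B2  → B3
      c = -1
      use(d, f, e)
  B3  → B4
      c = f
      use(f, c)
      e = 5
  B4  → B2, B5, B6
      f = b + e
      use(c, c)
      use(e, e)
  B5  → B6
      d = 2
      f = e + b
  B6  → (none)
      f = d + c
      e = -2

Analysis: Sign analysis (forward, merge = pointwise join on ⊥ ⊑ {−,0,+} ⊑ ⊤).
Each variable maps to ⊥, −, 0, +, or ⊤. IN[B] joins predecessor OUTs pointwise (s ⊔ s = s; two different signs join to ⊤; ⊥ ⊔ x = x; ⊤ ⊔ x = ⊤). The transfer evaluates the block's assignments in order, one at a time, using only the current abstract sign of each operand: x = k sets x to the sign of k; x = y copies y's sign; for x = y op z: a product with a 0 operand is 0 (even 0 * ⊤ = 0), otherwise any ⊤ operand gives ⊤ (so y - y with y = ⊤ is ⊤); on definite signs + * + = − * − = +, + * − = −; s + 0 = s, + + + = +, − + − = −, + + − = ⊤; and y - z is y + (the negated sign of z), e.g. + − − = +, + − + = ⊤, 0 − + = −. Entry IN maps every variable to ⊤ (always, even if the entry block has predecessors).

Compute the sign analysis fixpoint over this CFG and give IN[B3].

Per-block solution:
  B0:  IN=(all ⊤)  OUT=(all ⊤)
  B1:  IN=(all ⊤)  OUT=(all ⊤)
  B2:  IN=(all ⊤)  OUT={c:-; rest ⊤}
  B3:  IN={c:-; rest ⊤}  OUT={e:+; rest ⊤}
  B4:  IN={e:+; rest ⊤}  OUT={e:+; rest ⊤}
  B5:  IN={e:+; rest ⊤}  OUT={d:+, e:+; rest ⊤}
  B6:  IN={e:+; rest ⊤}  OUT={e:-; rest ⊤}

Merge at B3: IN[B3] = OUT[B2] = {a: ⊤, b: ⊤, c: -, d: ⊤, e: ⊤, f: ⊤}

Answer: {a: ⊤, b: ⊤, c: -, d: ⊤, e: ⊤, f: ⊤}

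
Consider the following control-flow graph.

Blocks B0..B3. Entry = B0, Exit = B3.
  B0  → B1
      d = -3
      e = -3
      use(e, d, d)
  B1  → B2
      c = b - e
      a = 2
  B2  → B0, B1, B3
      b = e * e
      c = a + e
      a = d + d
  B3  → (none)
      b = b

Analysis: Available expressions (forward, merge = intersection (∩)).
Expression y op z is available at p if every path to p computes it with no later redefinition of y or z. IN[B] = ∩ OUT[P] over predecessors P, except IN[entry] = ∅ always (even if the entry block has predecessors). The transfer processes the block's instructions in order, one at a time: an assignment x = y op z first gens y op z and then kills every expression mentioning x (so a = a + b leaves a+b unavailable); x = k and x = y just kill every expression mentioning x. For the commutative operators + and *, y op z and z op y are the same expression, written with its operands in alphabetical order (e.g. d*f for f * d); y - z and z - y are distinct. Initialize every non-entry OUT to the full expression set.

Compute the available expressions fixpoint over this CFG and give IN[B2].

Per-block solution:
  B0: | IN={} | OUT={}
  B1: | IN={} | OUT={b-e}
  B2: | IN={b-e} | OUT={d+d, e*e}
  B3: | IN={d+d, e*e} | OUT={d+d, e*e}

Merge at B2: IN[B2] = OUT[B1] = {b-e}

Answer: {b-e}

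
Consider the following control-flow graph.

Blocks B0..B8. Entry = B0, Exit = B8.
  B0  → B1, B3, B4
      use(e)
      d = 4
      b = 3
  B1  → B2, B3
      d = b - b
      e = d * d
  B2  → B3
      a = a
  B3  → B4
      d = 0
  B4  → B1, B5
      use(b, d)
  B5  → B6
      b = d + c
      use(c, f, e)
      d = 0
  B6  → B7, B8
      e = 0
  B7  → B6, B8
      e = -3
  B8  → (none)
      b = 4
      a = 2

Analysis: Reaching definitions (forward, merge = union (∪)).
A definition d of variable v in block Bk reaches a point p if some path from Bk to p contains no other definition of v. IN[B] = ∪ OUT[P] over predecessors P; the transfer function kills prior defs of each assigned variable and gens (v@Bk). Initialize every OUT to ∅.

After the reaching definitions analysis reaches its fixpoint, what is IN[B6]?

Answer: {a@B2, b@B5, d@B5, e@B1, e@B7}

Trace:
Per-block solution:
  B0: | IN={} | OUT={b@B0, d@B0}
  B1: | IN={a@B2, b@B0, d@B0, d@B3, e@B1} | OUT={a@B2, b@B0, d@B1, e@B1}
  B2: | IN={a@B2, b@B0, d@B1, e@B1} | OUT={a@B2, b@B0, d@B1, e@B1}
  B3: | IN={a@B2, b@B0, d@B0, d@B1, e@B1} | OUT={a@B2, b@B0, d@B3, e@B1}
  B4: | IN={a@B2, b@B0, d@B0, d@B3, e@B1} | OUT={a@B2, b@B0, d@B0, d@B3, e@B1}
  B5: | IN={a@B2, b@B0, d@B0, d@B3, e@B1} | OUT={a@B2, b@B5, d@B5, e@B1}
  B6: | IN={a@B2, b@B5, d@B5, e@B1, e@B7} | OUT={a@B2, b@B5, d@B5, e@B6}
  B7: | IN={a@B2, b@B5, d@B5, e@B6} | OUT={a@B2, b@B5, d@B5, e@B7}
  B8: | IN={a@B2, b@B5, d@B5, e@B6, e@B7} | OUT={a@B8, b@B8, d@B5, e@B6, e@B7}

Merge at B6: IN[B6] = OUT[B5] ⊔ OUT[B7] = {a@B2, b@B5, d@B5, e@B1, e@B7}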